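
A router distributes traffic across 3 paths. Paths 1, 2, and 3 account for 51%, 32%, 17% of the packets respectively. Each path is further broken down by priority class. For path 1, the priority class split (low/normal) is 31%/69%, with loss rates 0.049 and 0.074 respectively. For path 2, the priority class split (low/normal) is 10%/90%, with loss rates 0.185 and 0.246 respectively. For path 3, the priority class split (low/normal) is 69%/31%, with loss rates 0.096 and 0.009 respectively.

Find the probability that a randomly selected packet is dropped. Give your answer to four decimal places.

P(L) ≈ 0.1223

P(L|1) = 0.31·0.049 + 0.69·0.074 = 0.01519 + 0.05106 = 0.06625
P(L|2) = 0.1·0.185 + 0.9·0.246 = 0.0185 + 0.2214 = 0.2399
P(L|3) = 0.69·0.096 + 0.31·0.009 = 0.06624 + 0.00279 = 0.06903
Then overall,
P(L) = 0.51·0.06625 + 0.32·0.2399 + 0.17·0.06903
      = 0.0337875 + 0.076768 + 0.0117351 = 0.1222906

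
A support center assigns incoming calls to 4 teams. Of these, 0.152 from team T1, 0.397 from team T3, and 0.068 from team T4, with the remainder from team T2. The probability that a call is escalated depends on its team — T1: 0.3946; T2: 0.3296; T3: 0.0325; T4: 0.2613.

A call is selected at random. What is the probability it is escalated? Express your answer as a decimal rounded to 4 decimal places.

P(T2) = 1 − (0.152 + 0.397 + 0.068) = 0.383.
By the law of total probability,
P(E) = P(E|T1)·P(T1) + P(E|T2)·P(T2) + P(E|T3)·P(T3) + P(E|T4)·P(T4)
      = 0.3946·0.152 + 0.3296·0.383 + 0.0325·0.397 + 0.2613·0.068
      = 0.0599792 + 0.1262368 + 0.0129025 + 0.0177684 = 0.2168869

0.2169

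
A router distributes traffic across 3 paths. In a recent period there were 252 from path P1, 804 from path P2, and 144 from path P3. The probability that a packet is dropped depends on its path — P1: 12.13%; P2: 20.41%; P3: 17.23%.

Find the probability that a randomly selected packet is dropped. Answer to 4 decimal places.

Total: 252 + 804 + 144 = 1200.
P(P1) = 252/1200 = 0.21. P(P2) = 804/1200 = 0.67. P(P3) = 144/1200 = 0.12.
P(L) = P(L|P1)·P(P1) + P(L|P2)·P(P2) + P(L|P3)·P(P3)
      = 0.1213·0.21 + 0.2041·0.67 + 0.1723·0.12
      = 0.025473 + 0.136747 + 0.020676 = 0.182896

P(L) ≈ 0.1829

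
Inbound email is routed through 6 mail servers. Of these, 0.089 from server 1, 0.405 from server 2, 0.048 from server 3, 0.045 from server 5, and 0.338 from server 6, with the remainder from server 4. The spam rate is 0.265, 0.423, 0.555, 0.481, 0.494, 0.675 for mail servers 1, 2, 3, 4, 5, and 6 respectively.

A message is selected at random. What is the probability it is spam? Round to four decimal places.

P(S) ≈ 0.5080

P(4) = 1 − (0.089 + 0.405 + 0.048 + 0.045 + 0.338) = 0.075.
P(S) = P(S|1)·P(1) + P(S|2)·P(2) + P(S|3)·P(3) + P(S|4)·P(4) + P(S|5)·P(5) + P(S|6)·P(6)
      = 0.265·0.089 + 0.423·0.405 + 0.555·0.048 + 0.481·0.075 + 0.494·0.045 + 0.675·0.338
      = 0.023585 + 0.171315 + 0.02664 + 0.036075 + 0.02223 + 0.22815 = 0.507995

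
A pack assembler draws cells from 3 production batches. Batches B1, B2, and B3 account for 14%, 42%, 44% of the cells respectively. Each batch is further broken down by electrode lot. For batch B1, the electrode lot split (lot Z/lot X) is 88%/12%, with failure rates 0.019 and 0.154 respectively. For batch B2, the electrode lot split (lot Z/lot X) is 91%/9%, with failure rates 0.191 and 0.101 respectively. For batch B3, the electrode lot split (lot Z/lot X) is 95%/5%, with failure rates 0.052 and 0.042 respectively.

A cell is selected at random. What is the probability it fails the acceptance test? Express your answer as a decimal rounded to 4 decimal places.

P(F|B1) = 0.88·0.019 + 0.12·0.154 = 0.01672 + 0.01848 = 0.0352
P(F|B2) = 0.91·0.191 + 0.09·0.101 = 0.17381 + 0.00909 = 0.1829
P(F|B3) = 0.95·0.052 + 0.05·0.042 = 0.0494 + 0.0021 = 0.0515
By total probability over the outer partition,
P(F) = 0.14·0.0352 + 0.42·0.1829 + 0.44·0.0515
      = 0.004928 + 0.076818 + 0.02266 = 0.104406

P(F) ≈ 0.1044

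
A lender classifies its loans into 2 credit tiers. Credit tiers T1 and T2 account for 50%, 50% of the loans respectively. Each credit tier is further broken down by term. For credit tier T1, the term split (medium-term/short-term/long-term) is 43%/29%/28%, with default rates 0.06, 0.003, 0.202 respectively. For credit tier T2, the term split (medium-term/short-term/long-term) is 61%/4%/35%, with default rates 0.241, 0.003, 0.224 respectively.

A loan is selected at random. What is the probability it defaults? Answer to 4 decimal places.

P(D|T1) = 0.43·0.06 + 0.29·0.003 + 0.28·0.202 = 0.0258 + 0.00087 + 0.05656 = 0.08323
P(D|T2) = 0.61·0.241 + 0.04·0.003 + 0.35·0.224 = 0.14701 + 0.00012 + 0.0784 = 0.22553
Then overall,
P(D) = 0.5·0.08323 + 0.5·0.22553
      = 0.041615 + 0.112765 = 0.15438

0.1544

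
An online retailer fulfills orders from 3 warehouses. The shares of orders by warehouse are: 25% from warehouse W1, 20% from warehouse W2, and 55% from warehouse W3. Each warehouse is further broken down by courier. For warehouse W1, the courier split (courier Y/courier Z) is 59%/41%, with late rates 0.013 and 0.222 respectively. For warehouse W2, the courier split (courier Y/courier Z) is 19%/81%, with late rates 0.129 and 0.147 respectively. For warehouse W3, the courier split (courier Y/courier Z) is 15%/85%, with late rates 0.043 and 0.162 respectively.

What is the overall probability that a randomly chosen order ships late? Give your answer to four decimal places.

P(L) ≈ 0.1327

P(L|W1) = 0.59·0.013 + 0.41·0.222 = 0.00767 + 0.09102 = 0.09869
P(L|W2) = 0.19·0.129 + 0.81·0.147 = 0.02451 + 0.11907 = 0.14358
P(L|W3) = 0.15·0.043 + 0.85·0.162 = 0.00645 + 0.1377 = 0.14415
Then overall,
P(L) = 0.25·0.09869 + 0.2·0.14358 + 0.55·0.14415
      = 0.0246725 + 0.028716 + 0.0792825 = 0.132671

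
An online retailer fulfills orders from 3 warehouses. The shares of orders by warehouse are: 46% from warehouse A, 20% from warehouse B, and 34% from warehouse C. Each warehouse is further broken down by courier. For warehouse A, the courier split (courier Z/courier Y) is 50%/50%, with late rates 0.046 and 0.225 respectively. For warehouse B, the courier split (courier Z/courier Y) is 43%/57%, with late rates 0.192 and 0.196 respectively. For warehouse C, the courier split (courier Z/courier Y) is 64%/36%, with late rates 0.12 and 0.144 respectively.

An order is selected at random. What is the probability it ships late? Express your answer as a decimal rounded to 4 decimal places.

P(L|A) = 0.5·0.046 + 0.5·0.225 = 0.023 + 0.1125 = 0.1355
P(L|B) = 0.43·0.192 + 0.57·0.196 = 0.08256 + 0.11172 = 0.19428
P(L|C) = 0.64·0.12 + 0.36·0.144 = 0.0768 + 0.05184 = 0.12864
By total probability over the outer partition,
P(L) = 0.46·0.1355 + 0.2·0.19428 + 0.34·0.12864
      = 0.06233 + 0.038856 + 0.0437376 = 0.1449236

P(L) ≈ 0.1449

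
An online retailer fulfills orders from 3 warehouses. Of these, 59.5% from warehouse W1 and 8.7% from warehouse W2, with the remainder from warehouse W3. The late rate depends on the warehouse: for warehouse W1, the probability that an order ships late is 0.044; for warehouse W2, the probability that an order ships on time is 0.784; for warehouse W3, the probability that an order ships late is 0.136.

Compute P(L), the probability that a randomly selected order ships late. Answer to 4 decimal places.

0.0882

P(W3) = 1 − (0.595 + 0.087) = 0.318.
P(L|W2) = 1 − 0.784 = 0.216.
P(L) = P(L|W1)·P(W1) + P(L|W2)·P(W2) + P(L|W3)·P(W3)
      = 0.044·0.595 + 0.216·0.087 + 0.136·0.318
      = 0.02618 + 0.018792 + 0.043248 = 0.08822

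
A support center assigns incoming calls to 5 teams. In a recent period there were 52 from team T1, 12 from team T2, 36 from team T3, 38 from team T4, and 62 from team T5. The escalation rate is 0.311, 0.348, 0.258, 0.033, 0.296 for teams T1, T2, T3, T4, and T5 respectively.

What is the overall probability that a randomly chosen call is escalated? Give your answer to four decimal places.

Total: 52 + 12 + 36 + 38 + 62 = 200.
P(T1) = 52/200 = 0.26. P(T2) = 12/200 = 0.06. P(T3) = 36/200 = 0.18. P(T4) = 38/200 = 0.19. P(T5) = 62/200 = 0.31.
P(E) = P(E|T1)·P(T1) + P(E|T2)·P(T2) + P(E|T3)·P(T3) + P(E|T4)·P(T4) + P(E|T5)·P(T5)
      = 0.311·0.26 + 0.348·0.06 + 0.258·0.18 + 0.033·0.19 + 0.296·0.31
      = 0.08086 + 0.02088 + 0.04644 + 0.00627 + 0.09176 = 0.24621

0.2462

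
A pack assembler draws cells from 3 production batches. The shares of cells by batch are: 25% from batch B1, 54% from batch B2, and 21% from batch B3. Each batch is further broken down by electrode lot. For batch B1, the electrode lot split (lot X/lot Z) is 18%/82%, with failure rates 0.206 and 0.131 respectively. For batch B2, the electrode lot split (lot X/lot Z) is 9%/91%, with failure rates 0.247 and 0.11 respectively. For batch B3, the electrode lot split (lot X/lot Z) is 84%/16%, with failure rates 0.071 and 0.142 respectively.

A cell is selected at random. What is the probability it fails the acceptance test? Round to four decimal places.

P(F|B1) = 0.18·0.206 + 0.82·0.131 = 0.03708 + 0.10742 = 0.1445
P(F|B2) = 0.09·0.247 + 0.91·0.11 = 0.02223 + 0.1001 = 0.12233
P(F|B3) = 0.84·0.071 + 0.16·0.142 = 0.05964 + 0.02272 = 0.08236
Then overall,
P(F) = 0.25·0.1445 + 0.54·0.12233 + 0.21·0.08236
      = 0.036125 + 0.0660582 + 0.0172956 = 0.1194788

P(F) ≈ 0.1195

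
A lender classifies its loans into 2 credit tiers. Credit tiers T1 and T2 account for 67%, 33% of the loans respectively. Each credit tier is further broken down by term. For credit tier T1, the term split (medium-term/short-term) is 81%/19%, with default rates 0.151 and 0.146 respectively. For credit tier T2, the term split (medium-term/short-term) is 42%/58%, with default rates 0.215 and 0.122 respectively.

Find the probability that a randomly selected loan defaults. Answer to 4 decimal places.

P(D|T1) = 0.81·0.151 + 0.19·0.146 = 0.12231 + 0.02774 = 0.15005
P(D|T2) = 0.42·0.215 + 0.58·0.122 = 0.0903 + 0.07076 = 0.16106
Then overall,
P(D) = 0.67·0.15005 + 0.33·0.16106
      = 0.1005335 + 0.0531498 = 0.1536833

0.1537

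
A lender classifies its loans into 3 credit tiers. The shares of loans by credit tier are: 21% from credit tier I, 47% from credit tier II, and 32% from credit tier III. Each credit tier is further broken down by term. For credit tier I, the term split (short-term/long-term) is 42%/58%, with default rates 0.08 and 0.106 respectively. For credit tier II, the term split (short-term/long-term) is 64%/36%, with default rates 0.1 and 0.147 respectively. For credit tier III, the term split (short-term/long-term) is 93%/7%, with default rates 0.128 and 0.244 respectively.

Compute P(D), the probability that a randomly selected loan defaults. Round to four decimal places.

P(D|I) = 0.42·0.08 + 0.58·0.106 = 0.0336 + 0.06148 = 0.09508
P(D|II) = 0.64·0.1 + 0.36·0.147 = 0.064 + 0.05292 = 0.11692
P(D|III) = 0.93·0.128 + 0.07·0.244 = 0.11904 + 0.01708 = 0.13612
Then overall,
P(D) = 0.21·0.09508 + 0.47·0.11692 + 0.32·0.13612
      = 0.0199668 + 0.0549524 + 0.0435584 = 0.1184776

P(D) ≈ 0.1185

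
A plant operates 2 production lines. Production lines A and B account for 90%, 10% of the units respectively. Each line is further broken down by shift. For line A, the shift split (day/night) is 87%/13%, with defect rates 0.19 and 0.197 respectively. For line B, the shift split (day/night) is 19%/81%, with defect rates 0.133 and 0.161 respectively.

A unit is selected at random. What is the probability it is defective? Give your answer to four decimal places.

P(D) ≈ 0.1874

P(D|A) = 0.87·0.19 + 0.13·0.197 = 0.1653 + 0.02561 = 0.19091
P(D|B) = 0.19·0.133 + 0.81·0.161 = 0.02527 + 0.13041 = 0.15568
Then overall,
P(D) = 0.9·0.19091 + 0.1·0.15568
      = 0.171819 + 0.015568 = 0.187387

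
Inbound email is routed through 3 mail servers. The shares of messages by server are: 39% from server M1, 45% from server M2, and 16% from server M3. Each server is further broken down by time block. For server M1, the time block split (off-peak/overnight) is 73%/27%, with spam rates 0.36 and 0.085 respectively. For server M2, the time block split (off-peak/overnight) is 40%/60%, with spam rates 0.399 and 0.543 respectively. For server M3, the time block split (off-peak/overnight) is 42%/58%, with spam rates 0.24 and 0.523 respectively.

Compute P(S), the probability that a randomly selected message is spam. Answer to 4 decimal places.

P(S|M1) = 0.73·0.36 + 0.27·0.085 = 0.2628 + 0.02295 = 0.28575
P(S|M2) = 0.4·0.399 + 0.6·0.543 = 0.1596 + 0.3258 = 0.4854
P(S|M3) = 0.42·0.24 + 0.58·0.523 = 0.1008 + 0.30334 = 0.40414
Then overall,
P(S) = 0.39·0.28575 + 0.45·0.4854 + 0.16·0.40414
      = 0.1114425 + 0.21843 + 0.0646624 = 0.3945349

P(S) ≈ 0.3945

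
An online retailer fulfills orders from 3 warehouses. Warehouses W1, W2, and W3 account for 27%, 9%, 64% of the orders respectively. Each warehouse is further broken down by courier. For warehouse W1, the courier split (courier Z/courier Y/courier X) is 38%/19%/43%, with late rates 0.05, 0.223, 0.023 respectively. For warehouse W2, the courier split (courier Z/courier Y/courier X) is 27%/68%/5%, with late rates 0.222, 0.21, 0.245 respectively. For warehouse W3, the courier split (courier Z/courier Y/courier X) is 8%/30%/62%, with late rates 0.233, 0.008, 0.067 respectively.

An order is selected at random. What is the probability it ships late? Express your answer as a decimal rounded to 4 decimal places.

P(L|W1) = 0.38·0.05 + 0.19·0.223 + 0.43·0.023 = 0.019 + 0.04237 + 0.00989 = 0.07126
P(L|W2) = 0.27·0.222 + 0.68·0.21 + 0.05·0.245 = 0.05994 + 0.1428 + 0.01225 = 0.21499
P(L|W3) = 0.08·0.233 + 0.3·0.008 + 0.62·0.067 = 0.01864 + 0.0024 + 0.04154 = 0.06258
By total probability over the outer partition,
P(L) = 0.27·0.07126 + 0.09·0.21499 + 0.64·0.06258
      = 0.0192402 + 0.0193491 + 0.0400512 = 0.0786405

0.0786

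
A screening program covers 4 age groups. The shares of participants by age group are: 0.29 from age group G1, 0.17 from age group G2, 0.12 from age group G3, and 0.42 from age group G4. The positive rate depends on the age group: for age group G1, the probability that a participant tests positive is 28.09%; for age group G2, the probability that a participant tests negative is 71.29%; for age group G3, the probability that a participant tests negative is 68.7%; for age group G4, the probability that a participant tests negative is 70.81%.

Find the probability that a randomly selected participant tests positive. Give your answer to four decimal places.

P(T) ≈ 0.2904

P(T|G2) = 1 − 0.7129 = 0.2871.
P(T|G3) = 1 − 0.687 = 0.313.
P(T|G4) = 1 − 0.7081 = 0.2919.
P(T) = P(T|G1)·P(G1) + P(T|G2)·P(G2) + P(T|G3)·P(G3) + P(T|G4)·P(G4)
      = 0.2809·0.29 + 0.2871·0.17 + 0.313·0.12 + 0.2919·0.42
      = 0.081461 + 0.048807 + 0.03756 + 0.122598 = 0.290426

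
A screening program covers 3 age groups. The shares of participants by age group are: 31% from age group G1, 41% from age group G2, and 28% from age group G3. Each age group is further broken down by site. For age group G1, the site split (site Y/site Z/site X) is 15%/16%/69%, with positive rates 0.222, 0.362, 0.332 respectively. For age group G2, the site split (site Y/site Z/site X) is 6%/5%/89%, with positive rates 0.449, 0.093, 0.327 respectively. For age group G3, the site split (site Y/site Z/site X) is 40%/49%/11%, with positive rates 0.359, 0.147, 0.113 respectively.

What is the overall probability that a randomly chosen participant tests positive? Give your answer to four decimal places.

P(T|G1) = 0.15·0.222 + 0.16·0.362 + 0.69·0.332 = 0.0333 + 0.05792 + 0.22908 = 0.3203
P(T|G2) = 0.06·0.449 + 0.05·0.093 + 0.89·0.327 = 0.02694 + 0.00465 + 0.29103 = 0.32262
P(T|G3) = 0.4·0.359 + 0.49·0.147 + 0.11·0.113 = 0.1436 + 0.07203 + 0.01243 = 0.22806
Then overall,
P(T) = 0.31·0.3203 + 0.41·0.32262 + 0.28·0.22806
      = 0.099293 + 0.1322742 + 0.0638568 = 0.295424

0.2954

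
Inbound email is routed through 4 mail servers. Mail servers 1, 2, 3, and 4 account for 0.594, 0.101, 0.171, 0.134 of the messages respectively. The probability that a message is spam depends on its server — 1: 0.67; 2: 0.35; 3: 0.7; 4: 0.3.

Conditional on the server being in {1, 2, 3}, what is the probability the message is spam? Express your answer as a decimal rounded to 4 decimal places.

Let J = {1, 2, 3}.
P(J) = 0.594 + 0.101 + 0.171 = 0.866.
P(S ∩ J) = 0.67·0.594 + 0.35·0.101 + 0.7·0.171 = 0.39798 + 0.03535 + 0.1197 = 0.55303.
P(S | J) = 0.55303 / 0.866 = 0.638603…

P(S|J) ≈ 0.6386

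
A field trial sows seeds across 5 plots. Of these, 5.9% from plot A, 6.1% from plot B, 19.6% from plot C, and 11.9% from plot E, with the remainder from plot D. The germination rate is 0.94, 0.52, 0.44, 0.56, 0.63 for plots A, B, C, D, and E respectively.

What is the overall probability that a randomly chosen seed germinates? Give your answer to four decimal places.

P(G) ≈ 0.5648

P(D) = 1 − (0.059 + 0.061 + 0.196 + 0.119) = 0.565.
P(G) = P(G|A)·P(A) + P(G|B)·P(B) + P(G|C)·P(C) + P(G|D)·P(D) + P(G|E)·P(E)
      = 0.94·0.059 + 0.52·0.061 + 0.44·0.196 + 0.56·0.565 + 0.63·0.119
      = 0.05546 + 0.03172 + 0.08624 + 0.3164 + 0.07497 = 0.56479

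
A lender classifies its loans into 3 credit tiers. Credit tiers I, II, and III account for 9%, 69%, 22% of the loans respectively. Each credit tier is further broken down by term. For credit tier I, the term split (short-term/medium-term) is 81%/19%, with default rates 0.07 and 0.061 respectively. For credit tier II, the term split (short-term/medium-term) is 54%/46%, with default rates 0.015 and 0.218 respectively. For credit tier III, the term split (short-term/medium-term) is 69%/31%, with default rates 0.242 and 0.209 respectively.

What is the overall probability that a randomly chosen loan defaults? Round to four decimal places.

0.1319

P(D|I) = 0.81·0.07 + 0.19·0.061 = 0.0567 + 0.01159 = 0.06829
P(D|II) = 0.54·0.015 + 0.46·0.218 = 0.0081 + 0.10028 = 0.10838
P(D|III) = 0.69·0.242 + 0.31·0.209 = 0.16698 + 0.06479 = 0.23177
Then overall,
P(D) = 0.09·0.06829 + 0.69·0.10838 + 0.22·0.23177
      = 0.0061461 + 0.0747822 + 0.0509894 = 0.1319177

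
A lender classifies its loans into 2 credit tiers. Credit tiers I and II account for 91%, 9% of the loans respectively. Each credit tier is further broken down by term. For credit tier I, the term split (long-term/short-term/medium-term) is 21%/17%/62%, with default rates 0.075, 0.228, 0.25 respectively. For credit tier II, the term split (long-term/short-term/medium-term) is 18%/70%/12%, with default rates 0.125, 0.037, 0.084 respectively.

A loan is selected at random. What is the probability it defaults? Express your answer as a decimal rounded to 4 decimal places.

P(D) ≈ 0.1959

P(D|I) = 0.21·0.075 + 0.17·0.228 + 0.62·0.25 = 0.01575 + 0.03876 + 0.155 = 0.20951
P(D|II) = 0.18·0.125 + 0.7·0.037 + 0.12·0.084 = 0.0225 + 0.0259 + 0.01008 = 0.05848
By total probability over the outer partition,
P(D) = 0.91·0.20951 + 0.09·0.05848
      = 0.1906541 + 0.0052632 = 0.1959173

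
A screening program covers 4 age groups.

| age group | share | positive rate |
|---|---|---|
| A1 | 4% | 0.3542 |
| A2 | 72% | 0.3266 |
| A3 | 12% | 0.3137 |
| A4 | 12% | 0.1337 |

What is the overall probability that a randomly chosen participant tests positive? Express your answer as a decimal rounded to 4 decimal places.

P(T) = P(T|A1)·P(A1) + P(T|A2)·P(A2) + P(T|A3)·P(A3) + P(T|A4)·P(A4)
      = 0.3542·0.04 + 0.3266·0.72 + 0.3137·0.12 + 0.1337·0.12
      = 0.014168 + 0.235152 + 0.037644 + 0.016044 = 0.303008

0.3030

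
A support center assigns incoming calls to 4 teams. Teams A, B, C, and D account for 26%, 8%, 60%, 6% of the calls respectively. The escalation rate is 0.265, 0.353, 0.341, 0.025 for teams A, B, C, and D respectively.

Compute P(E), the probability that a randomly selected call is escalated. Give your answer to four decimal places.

P(E) ≈ 0.3032

P(E) = P(E|A)·P(A) + P(E|B)·P(B) + P(E|C)·P(C) + P(E|D)·P(D)
      = 0.265·0.26 + 0.353·0.08 + 0.341·0.6 + 0.025·0.06
      = 0.0689 + 0.02824 + 0.2046 + 0.0015 = 0.30324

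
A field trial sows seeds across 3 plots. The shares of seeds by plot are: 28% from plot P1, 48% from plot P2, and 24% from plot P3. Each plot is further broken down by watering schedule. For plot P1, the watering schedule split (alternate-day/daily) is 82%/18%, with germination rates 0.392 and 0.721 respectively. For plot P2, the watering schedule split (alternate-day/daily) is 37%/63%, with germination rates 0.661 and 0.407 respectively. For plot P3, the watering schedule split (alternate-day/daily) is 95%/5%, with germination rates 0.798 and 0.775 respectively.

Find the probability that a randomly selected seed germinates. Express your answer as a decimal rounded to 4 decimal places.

P(G) ≈ 0.5581

P(G|P1) = 0.82·0.392 + 0.18·0.721 = 0.32144 + 0.12978 = 0.45122
P(G|P2) = 0.37·0.661 + 0.63·0.407 = 0.24457 + 0.25641 = 0.50098
P(G|P3) = 0.95·0.798 + 0.05·0.775 = 0.7581 + 0.03875 = 0.79685
By total probability over the outer partition,
P(G) = 0.28·0.45122 + 0.48·0.50098 + 0.24·0.79685
      = 0.1263416 + 0.2404704 + 0.191244 = 0.558056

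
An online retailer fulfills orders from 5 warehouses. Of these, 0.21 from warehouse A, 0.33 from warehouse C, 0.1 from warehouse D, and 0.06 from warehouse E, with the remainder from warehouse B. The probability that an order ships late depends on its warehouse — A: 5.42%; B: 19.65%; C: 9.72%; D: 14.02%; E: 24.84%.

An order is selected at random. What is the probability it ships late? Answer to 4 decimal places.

0.1313

P(B) = 1 − (0.21 + 0.33 + 0.1 + 0.06) = 0.3.
P(L) = P(L|A)·P(A) + P(L|B)·P(B) + P(L|C)·P(C) + P(L|D)·P(D) + P(L|E)·P(E)
      = 0.0542·0.21 + 0.1965·0.3 + 0.0972·0.33 + 0.1402·0.1 + 0.2484·0.06
      = 0.011382 + 0.05895 + 0.032076 + 0.01402 + 0.014904 = 0.131332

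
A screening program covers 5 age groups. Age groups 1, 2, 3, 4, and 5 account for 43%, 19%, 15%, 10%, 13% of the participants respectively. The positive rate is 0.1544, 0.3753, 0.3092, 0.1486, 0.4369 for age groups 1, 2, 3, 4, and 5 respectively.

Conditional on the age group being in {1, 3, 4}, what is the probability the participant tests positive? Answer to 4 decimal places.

Let S = {1, 3, 4}.
P(S) = 0.43 + 0.15 + 0.1 = 0.68.
P(T ∩ S) = 0.1544·0.43 + 0.3092·0.15 + 0.1486·0.1 = 0.066392 + 0.04638 + 0.01486 = 0.127632.
P(T | S) = 0.127632 / 0.68 = 0.187694…

0.1877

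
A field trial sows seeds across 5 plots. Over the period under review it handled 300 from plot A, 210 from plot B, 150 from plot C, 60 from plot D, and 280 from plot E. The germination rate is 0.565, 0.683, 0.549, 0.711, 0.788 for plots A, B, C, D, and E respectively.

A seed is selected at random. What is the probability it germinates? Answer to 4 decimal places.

P(G) ≈ 0.6586

Total: 300 + 210 + 150 + 60 + 280 = 1000.
P(A) = 300/1000 = 0.3. P(B) = 210/1000 = 0.21. P(C) = 150/1000 = 0.15. P(D) = 60/1000 = 0.06. P(E) = 280/1000 = 0.28.
Using total probability over the partition,
P(G) = P(G|A)·P(A) + P(G|B)·P(B) + P(G|C)·P(C) + P(G|D)·P(D) + P(G|E)·P(E)
      = 0.565·0.3 + 0.683·0.21 + 0.549·0.15 + 0.711·0.06 + 0.788·0.28
      = 0.1695 + 0.14343 + 0.08235 + 0.04266 + 0.22064 = 0.65858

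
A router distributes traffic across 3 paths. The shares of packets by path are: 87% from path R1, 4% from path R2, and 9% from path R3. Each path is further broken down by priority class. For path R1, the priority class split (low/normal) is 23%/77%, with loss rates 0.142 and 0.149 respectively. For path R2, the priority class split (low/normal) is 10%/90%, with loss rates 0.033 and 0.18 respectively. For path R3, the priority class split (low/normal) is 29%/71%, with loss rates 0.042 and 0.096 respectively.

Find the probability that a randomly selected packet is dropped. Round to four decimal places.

P(L) ≈ 0.1421

P(L|R1) = 0.23·0.142 + 0.77·0.149 = 0.03266 + 0.11473 = 0.14739
P(L|R2) = 0.1·0.033 + 0.9·0.18 = 0.0033 + 0.162 = 0.1653
P(L|R3) = 0.29·0.042 + 0.71·0.096 = 0.01218 + 0.06816 = 0.08034
Then overall,
P(L) = 0.87·0.14739 + 0.04·0.1653 + 0.09·0.08034
      = 0.1282293 + 0.006612 + 0.0072306 = 0.1420719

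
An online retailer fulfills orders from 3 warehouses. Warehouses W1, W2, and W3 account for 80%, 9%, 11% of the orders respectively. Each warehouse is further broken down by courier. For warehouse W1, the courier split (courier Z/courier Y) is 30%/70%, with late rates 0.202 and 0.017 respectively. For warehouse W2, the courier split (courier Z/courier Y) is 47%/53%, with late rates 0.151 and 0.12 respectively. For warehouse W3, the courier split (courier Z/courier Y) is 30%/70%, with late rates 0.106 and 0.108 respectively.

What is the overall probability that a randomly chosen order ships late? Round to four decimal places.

0.0819

P(L|W1) = 0.3·0.202 + 0.7·0.017 = 0.0606 + 0.0119 = 0.0725
P(L|W2) = 0.47·0.151 + 0.53·0.12 = 0.07097 + 0.0636 = 0.13457
P(L|W3) = 0.3·0.106 + 0.7·0.108 = 0.0318 + 0.0756 = 0.1074
Then overall,
P(L) = 0.8·0.0725 + 0.09·0.13457 + 0.11·0.1074
      = 0.058 + 0.0121113 + 0.011814 = 0.0819253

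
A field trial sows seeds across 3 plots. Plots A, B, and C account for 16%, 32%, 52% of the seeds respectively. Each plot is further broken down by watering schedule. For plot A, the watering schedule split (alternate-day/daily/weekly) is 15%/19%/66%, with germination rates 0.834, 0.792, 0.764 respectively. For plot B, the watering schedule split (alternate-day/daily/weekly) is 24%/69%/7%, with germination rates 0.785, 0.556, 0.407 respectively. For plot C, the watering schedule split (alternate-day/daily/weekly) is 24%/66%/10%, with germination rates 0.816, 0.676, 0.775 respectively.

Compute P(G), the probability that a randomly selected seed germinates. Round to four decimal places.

0.6911

P(G|A) = 0.15·0.834 + 0.19·0.792 + 0.66·0.764 = 0.1251 + 0.15048 + 0.50424 = 0.77982
P(G|B) = 0.24·0.785 + 0.69·0.556 + 0.07·0.407 = 0.1884 + 0.38364 + 0.02849 = 0.60053
P(G|C) = 0.24·0.816 + 0.66·0.676 + 0.1·0.775 = 0.19584 + 0.44616 + 0.0775 = 0.7195
By total probability over the outer partition,
P(G) = 0.16·0.77982 + 0.32·0.60053 + 0.52·0.7195
      = 0.1247712 + 0.1921696 + 0.37414 = 0.6910808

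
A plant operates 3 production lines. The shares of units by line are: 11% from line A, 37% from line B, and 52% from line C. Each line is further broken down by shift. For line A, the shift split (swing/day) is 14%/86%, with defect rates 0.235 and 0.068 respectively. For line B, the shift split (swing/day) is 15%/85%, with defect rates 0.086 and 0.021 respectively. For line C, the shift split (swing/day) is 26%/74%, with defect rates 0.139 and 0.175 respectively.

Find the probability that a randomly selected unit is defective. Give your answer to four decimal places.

0.1076

P(D|A) = 0.14·0.235 + 0.86·0.068 = 0.0329 + 0.05848 = 0.09138
P(D|B) = 0.15·0.086 + 0.85·0.021 = 0.0129 + 0.01785 = 0.03075
P(D|C) = 0.26·0.139 + 0.74·0.175 = 0.03614 + 0.1295 = 0.16564
By total probability over the outer partition,
P(D) = 0.11·0.09138 + 0.37·0.03075 + 0.52·0.16564
      = 0.0100518 + 0.0113775 + 0.0861328 = 0.1075621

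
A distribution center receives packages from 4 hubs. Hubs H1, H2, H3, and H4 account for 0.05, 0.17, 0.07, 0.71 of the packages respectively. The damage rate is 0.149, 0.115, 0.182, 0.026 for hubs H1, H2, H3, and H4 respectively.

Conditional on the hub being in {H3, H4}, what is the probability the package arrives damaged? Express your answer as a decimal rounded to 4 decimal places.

0.0400

Let S = {H3, H4}.
P(S) = 0.07 + 0.71 = 0.78.
P(D ∩ S) = 0.182·0.07 + 0.026·0.71 = 0.01274 + 0.01846 = 0.0312.
P(D | S) = 0.0312 / 0.78 = 0.040000…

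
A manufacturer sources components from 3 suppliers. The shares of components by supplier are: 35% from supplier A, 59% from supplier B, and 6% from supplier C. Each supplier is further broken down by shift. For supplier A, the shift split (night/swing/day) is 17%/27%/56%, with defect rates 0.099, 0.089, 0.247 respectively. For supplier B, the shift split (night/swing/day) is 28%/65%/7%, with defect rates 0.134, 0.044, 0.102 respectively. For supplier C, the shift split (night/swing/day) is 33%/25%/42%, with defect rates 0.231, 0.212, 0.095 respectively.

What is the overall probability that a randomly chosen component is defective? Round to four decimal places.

P(D|A) = 0.17·0.099 + 0.27·0.089 + 0.56·0.247 = 0.01683 + 0.02403 + 0.13832 = 0.17918
P(D|B) = 0.28·0.134 + 0.65·0.044 + 0.07·0.102 = 0.03752 + 0.0286 + 0.00714 = 0.07326
P(D|C) = 0.33·0.231 + 0.25·0.212 + 0.42·0.095 = 0.07623 + 0.053 + 0.0399 = 0.16913
Then overall,
P(D) = 0.35·0.17918 + 0.59·0.07326 + 0.06·0.16913
      = 0.062713 + 0.0432234 + 0.0101478 = 0.1160842

0.1161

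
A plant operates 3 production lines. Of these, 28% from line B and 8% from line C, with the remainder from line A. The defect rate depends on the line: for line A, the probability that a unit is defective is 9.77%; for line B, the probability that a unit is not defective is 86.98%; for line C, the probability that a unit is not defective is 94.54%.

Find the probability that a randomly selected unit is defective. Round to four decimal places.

P(A) = 1 − (0.28 + 0.08) = 0.64.
P(D|B) = 1 − 0.8698 = 0.1302.
P(D|C) = 1 − 0.9454 = 0.0546.
P(D) = P(D|A)·P(A) + P(D|B)·P(B) + P(D|C)·P(C)
      = 0.0977·0.64 + 0.1302·0.28 + 0.0546·0.08
      = 0.062528 + 0.036456 + 0.004368 = 0.103352

0.1034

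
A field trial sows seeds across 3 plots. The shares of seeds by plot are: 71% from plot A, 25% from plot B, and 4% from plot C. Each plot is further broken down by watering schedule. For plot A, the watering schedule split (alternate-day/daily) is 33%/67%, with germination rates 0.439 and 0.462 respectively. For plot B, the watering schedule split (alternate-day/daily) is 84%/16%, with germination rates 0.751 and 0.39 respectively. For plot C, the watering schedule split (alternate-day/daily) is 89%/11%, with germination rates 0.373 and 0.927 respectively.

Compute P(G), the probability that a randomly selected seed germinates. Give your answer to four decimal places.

P(G|A) = 0.33·0.439 + 0.67·0.462 = 0.14487 + 0.30954 = 0.45441
P(G|B) = 0.84·0.751 + 0.16·0.39 = 0.63084 + 0.0624 = 0.69324
P(G|C) = 0.89·0.373 + 0.11·0.927 = 0.33197 + 0.10197 = 0.43394
By total probability over the outer partition,
P(G) = 0.71·0.45441 + 0.25·0.69324 + 0.04·0.43394
      = 0.3226311 + 0.17331 + 0.0173576 = 0.5132987

P(G) ≈ 0.5133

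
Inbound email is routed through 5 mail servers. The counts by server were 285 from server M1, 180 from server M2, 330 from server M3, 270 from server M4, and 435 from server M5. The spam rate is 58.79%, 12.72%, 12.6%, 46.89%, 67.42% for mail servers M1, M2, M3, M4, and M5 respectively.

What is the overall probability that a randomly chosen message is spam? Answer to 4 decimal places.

P(S) ≈ 0.4346

Total: 285 + 180 + 330 + 270 + 435 = 1500.
P(M1) = 285/1500 = 0.19. P(M2) = 180/1500 = 0.12. P(M3) = 330/1500 = 0.22. P(M4) = 270/1500 = 0.18. P(M5) = 435/1500 = 0.29.
P(S) = P(S|M1)·P(M1) + P(S|M2)·P(M2) + P(S|M3)·P(M3) + P(S|M4)·P(M4) + P(S|M5)·P(M5)
      = 0.5879·0.19 + 0.1272·0.12 + 0.126·0.22 + 0.4689·0.18 + 0.6742·0.29
      = 0.111701 + 0.015264 + 0.02772 + 0.084402 + 0.195518 = 0.434605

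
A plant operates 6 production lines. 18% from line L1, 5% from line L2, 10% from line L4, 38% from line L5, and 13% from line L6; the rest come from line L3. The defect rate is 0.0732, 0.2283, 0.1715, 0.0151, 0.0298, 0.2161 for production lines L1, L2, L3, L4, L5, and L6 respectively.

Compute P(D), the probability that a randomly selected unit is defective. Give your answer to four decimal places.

P(L3) = 1 − (0.18 + 0.05 + 0.1 + 0.38 + 0.13) = 0.16.
Summing over the partition,
P(D) = P(D|L1)·P(L1) + P(D|L2)·P(L2) + P(D|L3)·P(L3) + P(D|L4)·P(L4) + P(D|L5)·P(L5) + P(D|L6)·P(L6)
      = 0.0732·0.18 + 0.2283·0.05 + 0.1715·0.16 + 0.0151·0.1 + 0.0298·0.38 + 0.2161·0.13
      = 0.013176 + 0.011415 + 0.02744 + 0.00151 + 0.011324 + 0.028093 = 0.092958

P(D) ≈ 0.0930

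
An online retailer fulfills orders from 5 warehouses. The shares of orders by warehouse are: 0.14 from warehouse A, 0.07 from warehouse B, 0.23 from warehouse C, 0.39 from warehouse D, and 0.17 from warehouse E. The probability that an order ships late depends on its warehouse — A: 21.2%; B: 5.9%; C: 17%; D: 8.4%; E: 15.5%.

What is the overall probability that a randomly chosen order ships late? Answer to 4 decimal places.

0.1320

P(L) = P(L|A)·P(A) + P(L|B)·P(B) + P(L|C)·P(C) + P(L|D)·P(D) + P(L|E)·P(E)
      = 0.212·0.14 + 0.059·0.07 + 0.17·0.23 + 0.084·0.39 + 0.155·0.17
      = 0.02968 + 0.00413 + 0.0391 + 0.03276 + 0.02635 = 0.13202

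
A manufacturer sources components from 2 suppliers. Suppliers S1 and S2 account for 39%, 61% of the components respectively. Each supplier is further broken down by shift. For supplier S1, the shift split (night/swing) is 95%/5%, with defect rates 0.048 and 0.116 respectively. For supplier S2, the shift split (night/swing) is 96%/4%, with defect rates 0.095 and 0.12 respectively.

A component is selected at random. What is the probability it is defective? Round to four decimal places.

P(D) ≈ 0.0786

P(D|S1) = 0.95·0.048 + 0.05·0.116 = 0.0456 + 0.0058 = 0.0514
P(D|S2) = 0.96·0.095 + 0.04·0.12 = 0.0912 + 0.0048 = 0.096
Then overall,
P(D) = 0.39·0.0514 + 0.61·0.096
      = 0.020046 + 0.05856 = 0.078606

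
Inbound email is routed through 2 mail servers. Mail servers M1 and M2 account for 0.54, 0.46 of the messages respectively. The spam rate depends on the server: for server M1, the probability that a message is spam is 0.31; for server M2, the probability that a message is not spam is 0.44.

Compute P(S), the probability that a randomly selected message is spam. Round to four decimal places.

P(S|M2) = 1 − 0.44 = 0.56.
P(S) = P(S|M1)·P(M1) + P(S|M2)·P(M2)
      = 0.31·0.54 + 0.56·0.46
      = 0.1674 + 0.2576 = 0.425

P(S) ≈ 0.4250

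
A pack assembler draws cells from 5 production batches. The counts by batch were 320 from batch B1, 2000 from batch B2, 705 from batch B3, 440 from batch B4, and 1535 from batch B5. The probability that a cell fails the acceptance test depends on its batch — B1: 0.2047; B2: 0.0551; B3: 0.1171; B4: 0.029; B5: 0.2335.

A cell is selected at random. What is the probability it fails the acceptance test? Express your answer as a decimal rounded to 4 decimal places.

0.1259

Total: 320 + 2000 + 705 + 440 + 1535 = 5000.
P(B1) = 320/5000 = 0.064. P(B2) = 2000/5000 = 0.4. P(B3) = 705/5000 = 0.141. P(B4) = 440/5000 = 0.088. P(B5) = 1535/5000 = 0.307.
P(F) = P(F|B1)·P(B1) + P(F|B2)·P(B2) + P(F|B3)·P(B3) + P(F|B4)·P(B4) + P(F|B5)·P(B5)
      = 0.2047·0.064 + 0.0551·0.4 + 0.1171·0.141 + 0.029·0.088 + 0.2335·0.307
      = 0.0131008 + 0.02204 + 0.0165111 + 0.002552 + 0.0716845 = 0.1258884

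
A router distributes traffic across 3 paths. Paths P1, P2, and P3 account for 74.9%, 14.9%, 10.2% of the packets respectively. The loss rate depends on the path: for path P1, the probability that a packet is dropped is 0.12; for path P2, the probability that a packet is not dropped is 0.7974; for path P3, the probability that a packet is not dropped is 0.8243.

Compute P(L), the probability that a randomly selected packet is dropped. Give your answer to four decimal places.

P(L) ≈ 0.1380

P(L|P2) = 1 − 0.7974 = 0.2026.
P(L|P3) = 1 − 0.8243 = 0.1757.
By the law of total probability,
P(L) = P(L|P1)·P(P1) + P(L|P2)·P(P2) + P(L|P3)·P(P3)
      = 0.12·0.749 + 0.2026·0.149 + 0.1757·0.102
      = 0.08988 + 0.0301874 + 0.0179214 = 0.1379888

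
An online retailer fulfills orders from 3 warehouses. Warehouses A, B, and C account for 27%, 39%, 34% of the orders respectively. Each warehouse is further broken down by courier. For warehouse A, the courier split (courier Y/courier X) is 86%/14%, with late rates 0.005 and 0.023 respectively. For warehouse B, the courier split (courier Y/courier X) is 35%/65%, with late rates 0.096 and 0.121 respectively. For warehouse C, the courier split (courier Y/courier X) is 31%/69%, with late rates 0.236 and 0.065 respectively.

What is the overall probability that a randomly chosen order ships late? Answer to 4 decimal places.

P(L|A) = 0.86·0.005 + 0.14·0.023 = 0.0043 + 0.00322 = 0.00752
P(L|B) = 0.35·0.096 + 0.65·0.121 = 0.0336 + 0.07865 = 0.11225
P(L|C) = 0.31·0.236 + 0.69·0.065 = 0.07316 + 0.04485 = 0.11801
Then overall,
P(L) = 0.27·0.00752 + 0.39·0.11225 + 0.34·0.11801
      = 0.0020304 + 0.0437775 + 0.0401234 = 0.0859313

P(L) ≈ 0.0859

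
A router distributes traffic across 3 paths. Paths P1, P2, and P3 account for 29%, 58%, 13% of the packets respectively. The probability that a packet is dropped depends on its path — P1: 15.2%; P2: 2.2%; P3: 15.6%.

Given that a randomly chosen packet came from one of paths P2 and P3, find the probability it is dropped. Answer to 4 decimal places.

0.0465

Let S = {P2, P3}.
P(S) = 0.58 + 0.13 = 0.71.
P(L ∩ S) = 0.022·0.58 + 0.156·0.13 = 0.01276 + 0.02028 = 0.03304.
P(L | S) = 0.03304 / 0.71 = 0.046535…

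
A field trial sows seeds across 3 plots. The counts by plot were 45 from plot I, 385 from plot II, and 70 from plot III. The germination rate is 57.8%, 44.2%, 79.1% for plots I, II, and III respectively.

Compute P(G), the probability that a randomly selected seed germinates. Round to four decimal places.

0.5031

Total: 45 + 385 + 70 = 500.
P(I) = 45/500 = 0.09. P(II) = 385/500 = 0.77. P(III) = 70/500 = 0.14.
P(G) = P(G|I)·P(I) + P(G|II)·P(II) + P(G|III)·P(III)
      = 0.578·0.09 + 0.442·0.77 + 0.791·0.14
      = 0.05202 + 0.34034 + 0.11074 = 0.5031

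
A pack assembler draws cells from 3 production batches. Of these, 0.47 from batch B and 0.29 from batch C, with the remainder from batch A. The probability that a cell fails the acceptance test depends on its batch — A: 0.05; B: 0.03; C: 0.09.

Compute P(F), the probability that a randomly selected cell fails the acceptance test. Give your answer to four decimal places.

P(F) ≈ 0.0522

P(A) = 1 − (0.47 + 0.29) = 0.24.
By the law of total probability,
P(F) = P(F|A)·P(A) + P(F|B)·P(B) + P(F|C)·P(C)
      = 0.05·0.24 + 0.03·0.47 + 0.09·0.29
      = 0.012 + 0.0141 + 0.0261 = 0.0522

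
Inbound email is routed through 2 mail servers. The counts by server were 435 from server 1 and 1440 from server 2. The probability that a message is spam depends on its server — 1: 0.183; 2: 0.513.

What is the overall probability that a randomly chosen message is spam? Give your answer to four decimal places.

Total: 435 + 1440 = 1875.
P(1) = 435/1875 = 0.232. P(2) = 1440/1875 = 0.768.
Using total probability over the partition,
P(S) = P(S|1)·P(1) + P(S|2)·P(2)
      = 0.183·0.232 + 0.513·0.768
      = 0.042456 + 0.393984 = 0.43644

0.4364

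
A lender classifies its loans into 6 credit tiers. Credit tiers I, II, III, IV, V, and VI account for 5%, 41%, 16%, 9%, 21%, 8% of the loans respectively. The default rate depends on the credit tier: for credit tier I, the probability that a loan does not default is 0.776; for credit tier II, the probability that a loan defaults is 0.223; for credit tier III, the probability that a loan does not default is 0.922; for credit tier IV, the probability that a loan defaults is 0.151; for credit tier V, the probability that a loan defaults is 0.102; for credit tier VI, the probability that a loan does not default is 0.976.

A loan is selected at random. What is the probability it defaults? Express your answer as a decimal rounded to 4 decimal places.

P(D) ≈ 0.1520

P(D|I) = 1 − 0.776 = 0.224.
P(D|III) = 1 − 0.922 = 0.078.
P(D|VI) = 1 − 0.976 = 0.024.
P(D) = P(D|I)·P(I) + P(D|II)·P(II) + P(D|III)·P(III) + P(D|IV)·P(IV) + P(D|V)·P(V) + P(D|VI)·P(VI)
      = 0.224·0.05 + 0.223·0.41 + 0.078·0.16 + 0.151·0.09 + 0.102·0.21 + 0.024·0.08
      = 0.0112 + 0.09143 + 0.01248 + 0.01359 + 0.02142 + 0.00192 = 0.15204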